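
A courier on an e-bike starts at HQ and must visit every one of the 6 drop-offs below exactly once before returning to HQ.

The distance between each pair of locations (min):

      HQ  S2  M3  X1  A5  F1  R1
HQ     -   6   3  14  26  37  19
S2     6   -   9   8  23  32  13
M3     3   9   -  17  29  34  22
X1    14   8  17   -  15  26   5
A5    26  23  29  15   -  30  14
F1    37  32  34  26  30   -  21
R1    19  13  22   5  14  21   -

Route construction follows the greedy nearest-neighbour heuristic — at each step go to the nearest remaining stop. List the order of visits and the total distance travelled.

From HQ: distances to unvisited — M3=3, S2=6, X1=14, R1=19, A5=26, F1=37. Nearest is M3 (3).
From M3: distances to unvisited — S2=9, X1=17, R1=22, A5=29, F1=34. Nearest is S2 (9).
From S2: distances to unvisited — X1=8, R1=13, A5=23, F1=32. Nearest is X1 (8).
From X1: distances to unvisited — R1=5, A5=15, F1=26. Nearest is R1 (5).
From R1: distances to unvisited — A5=14, F1=21. Nearest is A5 (14).
From A5: distances to unvisited — F1=30. Nearest is F1 (30).
Return F1→HQ: 37.
Total = 3 + 9 + 8 + 5 + 14 + 30 + 37 = 106.

Nearest-neighbour total = 106 min; route HQ → M3 → S2 → X1 → R1 → A5 → F1 → HQ.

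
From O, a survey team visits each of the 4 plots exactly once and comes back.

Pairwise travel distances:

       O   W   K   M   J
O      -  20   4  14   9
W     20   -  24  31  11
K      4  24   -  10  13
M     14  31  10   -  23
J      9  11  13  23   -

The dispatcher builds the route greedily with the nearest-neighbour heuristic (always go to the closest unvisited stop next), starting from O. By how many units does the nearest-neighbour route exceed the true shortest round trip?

O: K=4, J=9, M=14, W=20 ⇒ K
K: M=10, J=13, W=24 ⇒ M
M: J=23, W=31 ⇒ J
J: W=11 ⇒ W
NN route O → K → M → J → W → O costs 68.
Optimal: O → K → M → W → J → O costs 65 (by enumerating all 12 distinct tours).
Excess = 68 − 65 = 3.

Excess over optimum: 3.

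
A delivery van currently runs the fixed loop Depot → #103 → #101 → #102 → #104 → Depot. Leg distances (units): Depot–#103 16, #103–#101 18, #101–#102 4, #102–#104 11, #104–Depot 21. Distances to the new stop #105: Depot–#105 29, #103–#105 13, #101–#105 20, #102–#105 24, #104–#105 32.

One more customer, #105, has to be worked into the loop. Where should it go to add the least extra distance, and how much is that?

Insertion cost between consecutive stops i–j is d(i,#105) + d(#105,j) − d(i,j):
  between Depot and #103: 29 + 13 − 16 = 26
  between #103 and #101: 13 + 20 − 18 = 15
  between #101 and #102: 20 + 24 − 4 = 40
  between #102 and #104: 24 + 32 − 11 = 45
  between #104 and Depot: 32 + 29 − 21 = 40
Cheapest insertion is between #103 and #101, adding 15.
New total = 70 + 15 = 85.

Minimum extra distance: 15, inserting #105 between #103 and #101.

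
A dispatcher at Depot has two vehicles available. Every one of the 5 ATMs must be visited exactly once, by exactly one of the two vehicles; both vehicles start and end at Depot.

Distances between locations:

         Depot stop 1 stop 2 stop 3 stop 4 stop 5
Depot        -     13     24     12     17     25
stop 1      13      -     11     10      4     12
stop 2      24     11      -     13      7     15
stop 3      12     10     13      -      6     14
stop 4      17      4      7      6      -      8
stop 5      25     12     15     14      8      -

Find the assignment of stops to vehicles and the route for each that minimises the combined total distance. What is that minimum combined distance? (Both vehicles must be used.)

Minimum combined distance: 88.

There are 2^4 − 1 = 15 ways to divide the 5 stops into two non-empty groups. For each, the best each vehicle can do is its own shortest tour through its group:
  {stop 1} + {stop 2, stop 3, stop 4, stop 5}: 26 + 65 = 91
  {stop 2} + {stop 1, stop 3, stop 4, stop 5}: 48 + 51 = 99
  {stop 1, stop 2} + {stop 3, stop 4, stop 5}: 48 + 51 = 99
  {stop 3} + {stop 1, stop 2, stop 4, stop 5}: 24 + 64 = 88
  {stop 1, stop 3} + {stop 2, stop 4, stop 5}: 35 + 64 = 99
  {stop 2, stop 3} + {stop 1, stop 4, stop 5}: 49 + 50 = 99
  … (15 splits in total)
Best: vehicle 1 Depot → stop 3 → Depot = 24; vehicle 2 Depot → stop 1 → stop 2 → stop 4 → stop 5 → Depot = 64; combined 88.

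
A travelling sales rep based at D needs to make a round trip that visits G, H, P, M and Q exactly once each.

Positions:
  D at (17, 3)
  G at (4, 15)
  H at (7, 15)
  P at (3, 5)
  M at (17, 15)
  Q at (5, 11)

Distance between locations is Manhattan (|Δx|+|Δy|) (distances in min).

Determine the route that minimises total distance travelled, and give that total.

There are 60 distinct closed tours to check (reversals are equivalent).
D-G-H-P-M-Q-D: 25+3+14+24+16+20 = 102
D-G-H-P-Q-M-D: 25+3+14+8+16+12 = 78
D-G-H-M-P-Q-D: 25+3+10+24+8+20 = 90
D-G-H-M-Q-P-D: 25+3+10+16+8+16 = 78
D-G-H-Q-P-M-D: 25+3+6+8+24+12 = 78
D-G-H-Q-M-P-D: 25+3+6+16+24+16 = 90
D-G-P-H-M-Q-D: 25+11+14+10+16+20 = 96
D-G-P-H-Q-M-D: 25+11+14+6+16+12 = 84
D-G-P-M-H-Q-D: 25+11+24+10+6+20 = 96
D-G-P-M-Q-H-D: 25+11+24+16+6+22 = 104
D-G-P-Q-H-M-D: 25+11+8+6+10+12 = 72
D-G-P-Q-M-H-D: 25+11+8+16+10+22 = 92
D-G-M-H-P-Q-D: 25+13+10+14+8+20 = 90
D-G-M-H-Q-P-D: 25+13+10+6+8+16 = 78
… (46 more)
D-P-Q-G-H-M-D: 16+8+5+3+10+12 = 54  ← best
The minimum is 54.
One optimal route: D → P → Q → G → H → M → D (or its reverse).

Minimum total distance: 54 min.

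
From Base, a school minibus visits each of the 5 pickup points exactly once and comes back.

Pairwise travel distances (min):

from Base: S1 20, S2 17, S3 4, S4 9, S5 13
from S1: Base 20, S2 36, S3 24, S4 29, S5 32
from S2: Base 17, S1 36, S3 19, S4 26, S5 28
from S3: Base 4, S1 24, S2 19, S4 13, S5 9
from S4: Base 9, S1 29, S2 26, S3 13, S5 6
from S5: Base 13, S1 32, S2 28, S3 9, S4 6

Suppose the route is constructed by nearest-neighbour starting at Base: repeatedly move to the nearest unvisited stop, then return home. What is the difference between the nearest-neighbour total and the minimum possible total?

The nearest-neighbour route is 2 min longer than optimal.

Base: S3=4, S4=9, S5=13, S2=17, S1=20 ⇒ S3
S3: S5=9, S4=13, S2=19, S1=24 ⇒ S5
S5: S4=6, S2=28, S1=32 ⇒ S4
S4: S2=26, S1=29 ⇒ S2
S2: S1=36 ⇒ S1
NN route Base → S3 → S5 → S4 → S2 → S1 → Base costs 101.
Optimal: Base → S1 → S2 → S3 → S5 → S4 → Base costs 99 (by enumerating all 60 distinct tours).
Excess = 101 − 99 = 2.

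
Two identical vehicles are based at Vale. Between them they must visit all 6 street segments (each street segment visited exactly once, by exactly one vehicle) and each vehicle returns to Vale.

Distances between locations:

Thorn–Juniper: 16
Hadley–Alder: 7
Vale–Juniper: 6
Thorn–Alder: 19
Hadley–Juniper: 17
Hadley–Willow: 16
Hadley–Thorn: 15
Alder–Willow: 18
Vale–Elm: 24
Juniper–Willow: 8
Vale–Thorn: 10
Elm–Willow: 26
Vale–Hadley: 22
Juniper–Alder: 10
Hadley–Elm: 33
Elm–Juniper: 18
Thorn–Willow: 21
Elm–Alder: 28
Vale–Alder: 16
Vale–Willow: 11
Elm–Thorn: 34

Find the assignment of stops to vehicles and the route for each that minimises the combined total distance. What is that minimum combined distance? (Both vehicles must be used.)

Check every non-empty split of the stops between the two vehicles; for each half take its own optimal tour:
  {Hadley} + {Elm, Thorn, Juniper, Alder, Willow}: 44 + 94 = 138
  {Elm} + {Hadley, Thorn, Juniper, Alder, Willow}: 48 + 61 = 109
  {Hadley, Elm} + {Thorn, Juniper, Alder, Willow}: 79 + 58 = 137
  {Thorn} + {Hadley, Elm, Juniper, Alder, Willow}: 20 + 86 = 106
  {Hadley, Thorn} + {Elm, Juniper, Alder, Willow}: 47 + 81 = 128
  {Elm, Thorn} + {Hadley, Juniper, Alder, Willow}: 68 + 50 = 118
  … (31 splits in total)
Best: vehicle 1 Vale → Thorn → Vale = 20; vehicle 2 Vale → Elm → Juniper → Alder → Hadley → Willow → Vale = 86; combined 106.

Minimum combined distance: 106.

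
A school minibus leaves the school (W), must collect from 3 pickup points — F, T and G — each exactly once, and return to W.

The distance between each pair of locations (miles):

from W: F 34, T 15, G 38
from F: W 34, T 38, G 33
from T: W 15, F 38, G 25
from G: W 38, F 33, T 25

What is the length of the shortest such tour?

There are 3 distinct closed tours to check (reversals are equivalent).
W→F→T→G→W: 34+38+25+38 = 135
W→F→G→T→W: 34+33+25+15 = 107
W→T→F→G→W: 15+38+33+38 = 124
The minimum is 107.
One optimal route: W → F → G → T → W (or its reverse).

Shortest round trip = 107 miles.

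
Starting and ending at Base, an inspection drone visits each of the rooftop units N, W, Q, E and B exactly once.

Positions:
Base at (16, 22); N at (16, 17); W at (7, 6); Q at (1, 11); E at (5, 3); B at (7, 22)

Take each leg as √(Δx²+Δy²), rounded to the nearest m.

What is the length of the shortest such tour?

Shortest round trip = 54 m.

There are 60 distinct closed tours to check (reversals are equivalent).
Base → N → W → Q → E → B → Base: 5+14+8+9+19+9 = 64
Base → N → W → Q → B → E → Base: 5+14+8+13+19+22 = 81
Base → N → W → E → Q → B → Base: 5+14+4+9+13+9 = 54
Base → N → W → E → B → Q → Base: 5+14+4+19+13+19 = 74
Base → N → W → B → Q → E → Base: 5+14+16+13+9+22 = 79
Base → N → W → B → E → Q → Base: 5+14+16+19+9+19 = 82
Base → N → Q → W → E → B → Base: 5+16+8+4+19+9 = 61
Base → N → Q → W → B → E → Base: 5+16+8+16+19+22 = 86
Base → N → Q → E → W → B → Base: 5+16+9+4+16+9 = 59
Base → N → Q → E → B → W → Base: 5+16+9+19+16+18 = 83
Base → N → Q → B → W → E → Base: 5+16+13+16+4+22 = 76
Base → N → Q → B → E → W → Base: 5+16+13+19+4+18 = 75
Base → N → E → W → Q → B → Base: 5+18+4+8+13+9 = 57
Base → N → E → W → B → Q → Base: 5+18+4+16+13+19 = 75
… (46 more)
The minimum is 54.
One optimal route: Base → N → W → E → Q → B → Base (or its reverse).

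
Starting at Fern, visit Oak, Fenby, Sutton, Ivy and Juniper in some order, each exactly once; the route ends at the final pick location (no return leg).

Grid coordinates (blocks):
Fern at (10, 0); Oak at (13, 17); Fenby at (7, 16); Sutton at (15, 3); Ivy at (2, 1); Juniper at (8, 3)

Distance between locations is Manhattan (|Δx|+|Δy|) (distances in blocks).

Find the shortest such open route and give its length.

There are 5! = 120 possible orderings.
Fern - Oak - Fenby - Sutton - Ivy - Juniper: 20+7+21+15+8 = 71
Fern - Oak - Fenby - Sutton - Juniper - Ivy: 20+7+21+7+8 = 63
Fern - Oak - Fenby - Ivy - Sutton - Juniper: 20+7+20+15+7 = 69
Fern - Oak - Fenby - Ivy - Juniper - Sutton: 20+7+20+8+7 = 62
Fern - Oak - Fenby - Juniper - Sutton - Ivy: 20+7+14+7+15 = 63
Fern - Oak - Fenby - Juniper - Ivy - Sutton: 20+7+14+8+15 = 64
Fern - Oak - Sutton - Fenby - Ivy - Juniper: 20+16+21+20+8 = 85
Fern - Oak - Sutton - Fenby - Juniper - Ivy: 20+16+21+14+8 = 79
Fern - Oak - Sutton - Ivy - Fenby - Juniper: 20+16+15+20+14 = 85
Fern - Oak - Sutton - Ivy - Juniper - Fenby: 20+16+15+8+14 = 73
Fern - Oak - Sutton - Juniper - Fenby - Ivy: 20+16+7+14+20 = 77
Fern - Oak - Sutton - Juniper - Ivy - Fenby: 20+16+7+8+20 = 71
Fern - Oak - Ivy - Fenby - Sutton - Juniper: 20+27+20+21+7 = 95
Fern - Oak - Ivy - Fenby - Juniper - Sutton: 20+27+20+14+7 = 88
… (106 more)
Fern - Ivy - Juniper - Sutton - Oak - Fenby: 9+8+7+16+7 = 47  ← best
The minimum is 47.
One shortest path: Fern → Ivy → Juniper → Sutton → Oak → Fenby.

47 blocks — the minimum one-way total.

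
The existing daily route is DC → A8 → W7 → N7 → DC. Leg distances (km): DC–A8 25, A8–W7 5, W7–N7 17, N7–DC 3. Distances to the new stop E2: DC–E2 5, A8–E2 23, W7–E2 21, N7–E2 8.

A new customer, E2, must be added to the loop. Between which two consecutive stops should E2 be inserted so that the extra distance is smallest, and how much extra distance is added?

Insertion cost between consecutive stops i–j is d(i,E2) + d(E2,j) − d(i,j):
  between DC and A8: 5 + 23 − 25 = 3
  between A8 and W7: 23 + 21 − 5 = 39
  between W7 and N7: 21 + 8 − 17 = 12
  between N7 and DC: 8 + 5 − 3 = 10
Cheapest insertion is between DC and A8, adding 3.
New total = 50 + 3 = 53.

Minimum extra distance: 3 km, inserting E2 between DC and A8.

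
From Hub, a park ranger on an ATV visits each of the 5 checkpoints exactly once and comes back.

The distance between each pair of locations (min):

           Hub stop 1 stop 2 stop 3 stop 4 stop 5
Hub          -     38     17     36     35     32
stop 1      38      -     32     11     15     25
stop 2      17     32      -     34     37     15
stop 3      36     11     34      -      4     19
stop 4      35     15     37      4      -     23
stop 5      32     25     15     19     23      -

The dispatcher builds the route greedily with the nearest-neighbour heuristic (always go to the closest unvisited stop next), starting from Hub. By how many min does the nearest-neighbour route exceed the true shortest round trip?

1 min longer than the optimal tour.

Hub: stop 2=17, stop 5=32, stop 4=35, stop 3=36, stop 1=38 ⇒ stop 2
stop 2: stop 5=15, stop 1=32, stop 3=34, stop 4=37 ⇒ stop 5
stop 5: stop 3=19, stop 4=23, stop 1=25 ⇒ stop 3
stop 3: stop 4=4, stop 1=11 ⇒ stop 4
stop 4: stop 1=15 ⇒ stop 1
NN route Hub → stop 2 → stop 5 → stop 3 → stop 4 → stop 1 → Hub costs 108.
Optimal: Hub → stop 2 → stop 5 → stop 1 → stop 3 → stop 4 → Hub costs 107 (by enumerating all 60 distinct tours).
Excess = 108 − 107 = 1.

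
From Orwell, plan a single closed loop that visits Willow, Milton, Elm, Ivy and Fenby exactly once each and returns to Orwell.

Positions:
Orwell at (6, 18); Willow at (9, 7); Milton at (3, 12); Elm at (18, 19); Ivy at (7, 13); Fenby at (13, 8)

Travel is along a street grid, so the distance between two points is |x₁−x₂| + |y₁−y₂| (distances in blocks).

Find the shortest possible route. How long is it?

Shortest round trip = 56 blocks.

With 5 stops there are 5!/2 = 60 distinct round trips (a route and its reverse cost the same).
Orwell → Willow → Milton → Elm → Ivy → Fenby → Orwell: 14+11+22+17+11+17 = 92
Orwell → Willow → Milton → Elm → Fenby → Ivy → Orwell: 14+11+22+16+11+6 = 80
Orwell → Willow → Milton → Ivy → Elm → Fenby → Orwell: 14+11+5+17+16+17 = 80
Orwell → Willow → Milton → Ivy → Fenby → Elm → Orwell: 14+11+5+11+16+13 = 70
Orwell → Willow → Milton → Fenby → Elm → Ivy → Orwell: 14+11+14+16+17+6 = 78
Orwell → Willow → Milton → Fenby → Ivy → Elm → Orwell: 14+11+14+11+17+13 = 80
Orwell → Willow → Elm → Milton → Ivy → Fenby → Orwell: 14+21+22+5+11+17 = 90
Orwell → Willow → Elm → Milton → Fenby → Ivy → Orwell: 14+21+22+14+11+6 = 88
Orwell → Willow → Elm → Ivy → Milton → Fenby → Orwell: 14+21+17+5+14+17 = 88
Orwell → Willow → Elm → Ivy → Fenby → Milton → Orwell: 14+21+17+11+14+9 = 86
Orwell → Willow → Elm → Fenby → Milton → Ivy → Orwell: 14+21+16+14+5+6 = 76
Orwell → Willow → Elm → Fenby → Ivy → Milton → Orwell: 14+21+16+11+5+9 = 76
Orwell → Willow → Ivy → Milton → Elm → Fenby → Orwell: 14+8+5+22+16+17 = 82
Orwell → Willow → Ivy → Milton → Fenby → Elm → Orwell: 14+8+5+14+16+13 = 70
… (46 more)
Orwell → Milton → Ivy → Willow → Fenby → Elm → Orwell: 9+5+8+5+16+13 = 56  ← best
The minimum is 56.
One optimal route: Orwell → Milton → Ivy → Willow → Fenby → Elm → Orwell (or its reverse).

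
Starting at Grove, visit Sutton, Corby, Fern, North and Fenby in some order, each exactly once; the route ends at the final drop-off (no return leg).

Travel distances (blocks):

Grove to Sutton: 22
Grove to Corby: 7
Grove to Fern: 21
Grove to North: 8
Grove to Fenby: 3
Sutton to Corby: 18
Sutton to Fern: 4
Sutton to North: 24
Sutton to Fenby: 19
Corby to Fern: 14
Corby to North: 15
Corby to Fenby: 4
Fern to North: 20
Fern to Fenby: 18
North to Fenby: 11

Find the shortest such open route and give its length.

41 blocks — the minimum one-way total.

There are 5! = 120 possible orderings.
Grove→Sutton→Corby→Fern→North→Fenby: 22+18+14+20+11 = 85
Grove→Sutton→Corby→Fern→Fenby→North: 22+18+14+18+11 = 83
Grove→Sutton→Corby→North→Fern→Fenby: 22+18+15+20+18 = 93
Grove→Sutton→Corby→North→Fenby→Fern: 22+18+15+11+18 = 84
Grove→Sutton→Corby→Fenby→Fern→North: 22+18+4+18+20 = 82
Grove→Sutton→Corby→Fenby→North→Fern: 22+18+4+11+20 = 75
Grove→Sutton→Fern→Corby→North→Fenby: 22+4+14+15+11 = 66
Grove→Sutton→Fern→Corby→Fenby→North: 22+4+14+4+11 = 55
Grove→Sutton→Fern→North→Corby→Fenby: 22+4+20+15+4 = 65
Grove→Sutton→Fern→North→Fenby→Corby: 22+4+20+11+4 = 61
Grove→Sutton→Fern→Fenby→Corby→North: 22+4+18+4+15 = 63
Grove→Sutton→Fern→Fenby→North→Corby: 22+4+18+11+15 = 70
Grove→Sutton→North→Corby→Fern→Fenby: 22+24+15+14+18 = 93
Grove→Sutton→North→Corby→Fenby→Fern: 22+24+15+4+18 = 83
… (106 more)
Grove→North→Fenby→Corby→Fern→Sutton: 8+11+4+14+4 = 41  ← best
The minimum is 41.
One shortest path: Grove → North → Fenby → Corby → Fern → Sutton.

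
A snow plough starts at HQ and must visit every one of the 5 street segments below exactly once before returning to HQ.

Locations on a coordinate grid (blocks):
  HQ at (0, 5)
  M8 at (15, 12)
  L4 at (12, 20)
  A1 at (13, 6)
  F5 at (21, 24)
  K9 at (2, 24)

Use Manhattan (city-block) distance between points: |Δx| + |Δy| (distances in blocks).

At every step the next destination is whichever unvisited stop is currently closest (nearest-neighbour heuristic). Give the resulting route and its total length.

At HQ the remaining stops are A1 14, K9 21, M8 22, L4 27, F5 40; go to A1.
At A1 the remaining stops are M8 8, L4 15, F5 26, K9 29; go to M8.
At M8 the remaining stops are L4 11, F5 18, K9 25; go to L4.
At L4 the remaining stops are F5 13, K9 14; go to F5.
At F5 the remaining stops are K9 19; go to K9.
Return K9→HQ: 21.
Total = 14 + 8 + 11 + 13 + 19 + 21 = 86.

Nearest-neighbour total = 86 blocks; route HQ → A1 → M8 → L4 → F5 → K9 → HQ.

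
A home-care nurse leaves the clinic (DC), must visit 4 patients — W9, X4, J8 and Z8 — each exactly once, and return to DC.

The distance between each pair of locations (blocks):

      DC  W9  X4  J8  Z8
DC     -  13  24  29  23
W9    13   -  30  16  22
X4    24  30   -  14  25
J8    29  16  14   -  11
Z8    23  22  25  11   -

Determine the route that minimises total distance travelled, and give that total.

Minimum total distance: 84 blocks.

There are 12 distinct closed tours to check (reversals are equivalent).
DC-W9-X4-J8-Z8-DC: 13+30+14+11+23 = 91
DC-W9-X4-Z8-J8-DC: 13+30+25+11+29 = 108
DC-W9-J8-X4-Z8-DC: 13+16+14+25+23 = 91
DC-W9-J8-Z8-X4-DC: 13+16+11+25+24 = 89
DC-W9-Z8-X4-J8-DC: 13+22+25+14+29 = 103
DC-W9-Z8-J8-X4-DC: 13+22+11+14+24 = 84
DC-X4-W9-J8-Z8-DC: 24+30+16+11+23 = 104
DC-X4-W9-Z8-J8-DC: 24+30+22+11+29 = 116
DC-X4-J8-W9-Z8-DC: 24+14+16+22+23 = 99
DC-X4-Z8-W9-J8-DC: 24+25+22+16+29 = 116
DC-J8-W9-X4-Z8-DC: 29+16+30+25+23 = 123
DC-J8-X4-W9-Z8-DC: 29+14+30+22+23 = 118
The minimum is 84.
One optimal route: DC → W9 → Z8 → J8 → X4 → DC (or its reverse).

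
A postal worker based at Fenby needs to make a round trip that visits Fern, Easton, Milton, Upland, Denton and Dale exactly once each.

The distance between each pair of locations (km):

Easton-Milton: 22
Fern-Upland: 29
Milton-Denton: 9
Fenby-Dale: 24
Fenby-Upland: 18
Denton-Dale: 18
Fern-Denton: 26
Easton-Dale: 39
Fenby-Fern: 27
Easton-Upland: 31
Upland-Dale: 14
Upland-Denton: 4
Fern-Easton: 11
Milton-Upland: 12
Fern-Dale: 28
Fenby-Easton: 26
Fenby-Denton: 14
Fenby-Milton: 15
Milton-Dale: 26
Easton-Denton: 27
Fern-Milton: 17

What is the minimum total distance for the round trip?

With 6 stops there are 6!/2 = 360 distinct round trips (a route and its reverse cost the same).
Fenby-Fern-Easton-Milton-Upland-Denton-Dale-Fenby: 27+11+22+12+4+18+24 = 118
Fenby-Fern-Easton-Milton-Upland-Dale-Denton-Fenby: 27+11+22+12+14+18+14 = 118
Fenby-Fern-Easton-Milton-Denton-Upland-Dale-Fenby: 27+11+22+9+4+14+24 = 111
Fenby-Fern-Easton-Milton-Denton-Dale-Upland-Fenby: 27+11+22+9+18+14+18 = 119
Fenby-Fern-Easton-Milton-Dale-Upland-Denton-Fenby: 27+11+22+26+14+4+14 = 118
Fenby-Fern-Easton-Milton-Dale-Denton-Upland-Fenby: 27+11+22+26+18+4+18 = 126
Fenby-Fern-Easton-Upland-Milton-Denton-Dale-Fenby: 27+11+31+12+9+18+24 = 132
Fenby-Fern-Easton-Upland-Milton-Dale-Denton-Fenby: 27+11+31+12+26+18+14 = 139
… (352 more)
Fenby-Easton-Fern-Milton-Denton-Upland-Dale-Fenby: 26+11+17+9+4+14+24 = 105  ← best
The minimum is 105.
One optimal route: Fenby → Easton → Fern → Milton → Denton → Upland → Dale → Fenby (or its reverse).

Shortest round trip = 105 km.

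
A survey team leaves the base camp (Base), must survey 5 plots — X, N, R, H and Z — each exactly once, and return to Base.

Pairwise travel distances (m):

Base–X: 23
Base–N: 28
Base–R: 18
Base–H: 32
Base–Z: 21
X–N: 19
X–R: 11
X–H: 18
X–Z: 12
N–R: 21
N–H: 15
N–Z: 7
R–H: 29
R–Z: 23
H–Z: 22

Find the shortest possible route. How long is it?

Shortest round trip = 90 m.

With 5 stops there are 5!/2 = 60 distinct round trips (a route and its reverse cost the same).
Base → X → N → R → H → Z → Base: 23+19+21+29+22+21 = 135
Base → X → N → R → Z → H → Base: 23+19+21+23+22+32 = 140
Base → X → N → H → R → Z → Base: 23+19+15+29+23+21 = 130
Base → X → N → H → Z → R → Base: 23+19+15+22+23+18 = 120
Base → X → N → Z → R → H → Base: 23+19+7+23+29+32 = 133
Base → X → N → Z → H → R → Base: 23+19+7+22+29+18 = 118
Base → X → R → N → H → Z → Base: 23+11+21+15+22+21 = 113
Base → X → R → N → Z → H → Base: 23+11+21+7+22+32 = 116
Base → X → R → H → N → Z → Base: 23+11+29+15+7+21 = 106
Base → X → R → H → Z → N → Base: 23+11+29+22+7+28 = 120
Base → X → R → Z → N → H → Base: 23+11+23+7+15+32 = 111
Base → X → R → Z → H → N → Base: 23+11+23+22+15+28 = 122
Base → X → H → N → R → Z → Base: 23+18+15+21+23+21 = 121
Base → X → H → N → Z → R → Base: 23+18+15+7+23+18 = 104
… (46 more)
Base → R → X → H → N → Z → Base: 18+11+18+15+7+21 = 90  ← best
The minimum is 90.
One optimal route: Base → R → X → H → N → Z → Base (or its reverse).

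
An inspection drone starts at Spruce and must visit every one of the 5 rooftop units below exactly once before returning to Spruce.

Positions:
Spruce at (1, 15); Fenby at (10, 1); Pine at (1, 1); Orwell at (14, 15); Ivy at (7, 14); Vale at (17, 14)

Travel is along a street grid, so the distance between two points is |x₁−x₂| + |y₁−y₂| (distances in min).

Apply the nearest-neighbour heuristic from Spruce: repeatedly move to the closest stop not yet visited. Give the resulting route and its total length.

Spruce → [Ivy:7 / Orwell:13 / Pine:14 / Vale:17 / Fenby:23] → Ivy (7)
Ivy → [Orwell:8 / Vale:10 / Fenby:16 / Pine:19] → Orwell (8)
Orwell → [Vale:4 / Fenby:18 / Pine:27] → Vale (4)
Vale → [Fenby:20 / Pine:29] → Fenby (20)
Fenby → [Pine:9] → Pine (9)
Return Pine→Spruce: 14.
Total = 7 + 8 + 4 + 20 + 9 + 14 = 62.

62 min along Spruce → Ivy → Orwell → Vale → Fenby → Pine → Spruce.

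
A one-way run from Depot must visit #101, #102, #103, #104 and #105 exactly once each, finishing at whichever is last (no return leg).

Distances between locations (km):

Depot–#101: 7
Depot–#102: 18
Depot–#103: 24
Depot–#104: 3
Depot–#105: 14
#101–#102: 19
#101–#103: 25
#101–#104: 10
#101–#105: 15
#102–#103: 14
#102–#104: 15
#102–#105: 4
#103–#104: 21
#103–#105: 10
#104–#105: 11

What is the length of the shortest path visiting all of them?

There are 5! = 120 possible orderings.
Depot→#101→#102→#103→#104→#105: 7+19+14+21+11 = 72
Depot→#101→#102→#103→#105→#104: 7+19+14+10+11 = 61
Depot→#101→#102→#104→#103→#105: 7+19+15+21+10 = 72
Depot→#101→#102→#104→#105→#103: 7+19+15+11+10 = 62
Depot→#101→#102→#105→#103→#104: 7+19+4+10+21 = 61
Depot→#101→#102→#105→#104→#103: 7+19+4+11+21 = 62
Depot→#101→#103→#102→#104→#105: 7+25+14+15+11 = 72
Depot→#101→#103→#102→#105→#104: 7+25+14+4+11 = 61
Depot→#101→#103→#104→#102→#105: 7+25+21+15+4 = 72
Depot→#101→#103→#104→#105→#102: 7+25+21+11+4 = 68
Depot→#101→#103→#105→#102→#104: 7+25+10+4+15 = 61
Depot→#101→#103→#105→#104→#102: 7+25+10+11+15 = 68
Depot→#101→#104→#102→#103→#105: 7+10+15+14+10 = 56
Depot→#101→#104→#102→#105→#103: 7+10+15+4+10 = 46
… (106 more)
The minimum is 46.
One shortest path: Depot → #101 → #104 → #102 → #105 → #103.

46 km — the minimum one-way total.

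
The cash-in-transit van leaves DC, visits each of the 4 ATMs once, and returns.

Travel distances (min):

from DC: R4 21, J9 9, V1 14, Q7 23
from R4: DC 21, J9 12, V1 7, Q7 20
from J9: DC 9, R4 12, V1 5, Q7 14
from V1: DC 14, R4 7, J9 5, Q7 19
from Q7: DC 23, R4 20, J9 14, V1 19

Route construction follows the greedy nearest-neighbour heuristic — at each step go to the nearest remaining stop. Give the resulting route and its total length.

From DC: distances to unvisited — J9=9, V1=14, R4=21, Q7=23. Nearest is J9 (9).
From J9: distances to unvisited — V1=5, R4=12, Q7=14. Nearest is V1 (5).
From V1: distances to unvisited — R4=7, Q7=19. Nearest is R4 (7).
From R4: distances to unvisited — Q7=20. Nearest is Q7 (20).
Return Q7→DC: 23.
Total = 9 + 5 + 7 + 20 + 23 = 64.

64 min along DC → J9 → V1 → R4 → Q7 → DC.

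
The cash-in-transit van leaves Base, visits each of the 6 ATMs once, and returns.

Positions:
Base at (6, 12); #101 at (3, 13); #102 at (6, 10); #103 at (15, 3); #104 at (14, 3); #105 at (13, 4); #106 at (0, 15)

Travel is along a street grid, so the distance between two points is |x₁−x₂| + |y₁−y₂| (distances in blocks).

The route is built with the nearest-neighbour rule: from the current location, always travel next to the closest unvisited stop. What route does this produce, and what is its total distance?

Nearest-neighbour total = 58 blocks; route Base → #102 → #101 → #106 → #105 → #104 → #103 → Base.

From Base: distances to unvisited — #102=2, #101=4, #106=9, #105=15, #104=17, #103=18. Nearest is #102 (2).
From #102: distances to unvisited — #101=6, #106=11, #105=13, #104=15, #103=16. Nearest is #101 (6).
From #101: distances to unvisited — #106=5, #105=19, #104=21, #103=22. Nearest is #106 (5).
From #106: distances to unvisited — #105=24, #104=26, #103=27. Nearest is #105 (24).
From #105: distances to unvisited — #104=2, #103=3. Nearest is #104 (2).
From #104: distances to unvisited — #103=1. Nearest is #103 (1).
Return #103→Base: 18.
Total = 2 + 6 + 5 + 24 + 2 + 1 + 18 = 58.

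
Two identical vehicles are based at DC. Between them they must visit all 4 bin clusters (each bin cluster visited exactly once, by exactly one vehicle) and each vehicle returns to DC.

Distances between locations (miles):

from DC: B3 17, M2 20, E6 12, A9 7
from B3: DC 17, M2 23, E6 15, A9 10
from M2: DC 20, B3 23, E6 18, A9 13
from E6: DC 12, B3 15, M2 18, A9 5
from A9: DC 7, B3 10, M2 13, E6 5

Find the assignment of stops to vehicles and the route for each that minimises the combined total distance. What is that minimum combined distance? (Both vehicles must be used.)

84 miles — the smallest possible combined total.

Try each way of splitting the stops between the two vehicles (each non-empty) and, for each split, find the best tour for each vehicle:
  {B3} + {M2, E6, A9}: 34 + 50 = 84
  {M2} + {B3, E6, A9}: 40 + 44 = 84
  {B3, M2} + {E6, A9}: 60 + 24 = 84
  {E6} + {B3, M2, A9}: 24 + 60 = 84
  {B3, E6} + {M2, A9}: 44 + 40 = 84
  {M2, E6} + {B3, A9}: 50 + 34 = 84
  … (7 splits in total)
Best: vehicle 1 DC → B3 → DC = 34; vehicle 2 DC → M2 → E6 → A9 → DC = 50; combined 84.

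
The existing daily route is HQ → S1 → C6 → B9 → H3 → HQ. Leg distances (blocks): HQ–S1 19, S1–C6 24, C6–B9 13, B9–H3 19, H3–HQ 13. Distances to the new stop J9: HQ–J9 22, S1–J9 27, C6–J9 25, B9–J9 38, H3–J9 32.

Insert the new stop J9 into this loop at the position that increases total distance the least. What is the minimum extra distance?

Minimum extra distance: 28 blocks, inserting J9 between S1 and C6.

Insertion cost between consecutive stops i–j is d(i,J9) + d(J9,j) − d(i,j):
  between HQ and S1: 22 + 27 − 19 = 30
  between S1 and C6: 27 + 25 − 24 = 28
  between C6 and B9: 25 + 38 − 13 = 50
  between B9 and H3: 38 + 32 − 19 = 51
  between H3 and HQ: 32 + 22 − 13 = 41
Cheapest insertion is between S1 and C6, adding 28.
New total = 88 + 28 = 116.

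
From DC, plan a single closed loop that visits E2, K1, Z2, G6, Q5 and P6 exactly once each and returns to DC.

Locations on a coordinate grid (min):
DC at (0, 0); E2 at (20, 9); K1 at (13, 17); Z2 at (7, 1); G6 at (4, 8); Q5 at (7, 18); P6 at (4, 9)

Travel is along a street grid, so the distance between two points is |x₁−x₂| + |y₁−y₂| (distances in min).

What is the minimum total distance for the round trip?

76 min — the shortest possible round trip.

With 6 stops there are 6!/2 = 360 distinct round trips (a route and its reverse cost the same).
DC-E2-K1-Z2-G6-Q5-P6-DC: 29+15+22+10+13+12+13 = 114
DC-E2-K1-Z2-G6-P6-Q5-DC: 29+15+22+10+1+12+25 = 114
DC-E2-K1-Z2-Q5-G6-P6-DC: 29+15+22+17+13+1+13 = 110
DC-E2-K1-Z2-Q5-P6-G6-DC: 29+15+22+17+12+1+12 = 108
DC-E2-K1-Z2-P6-G6-Q5-DC: 29+15+22+11+1+13+25 = 116
DC-E2-K1-Z2-P6-Q5-G6-DC: 29+15+22+11+12+13+12 = 114
DC-E2-K1-G6-Z2-Q5-P6-DC: 29+15+18+10+17+12+13 = 114
DC-E2-K1-G6-Z2-P6-Q5-DC: 29+15+18+10+11+12+25 = 120
… (352 more)
DC-Z2-E2-K1-Q5-P6-G6-DC: 8+21+15+7+12+1+12 = 76  ← best
The minimum is 76.
One optimal route: DC → Z2 → E2 → K1 → Q5 → P6 → G6 → DC (or its reverse).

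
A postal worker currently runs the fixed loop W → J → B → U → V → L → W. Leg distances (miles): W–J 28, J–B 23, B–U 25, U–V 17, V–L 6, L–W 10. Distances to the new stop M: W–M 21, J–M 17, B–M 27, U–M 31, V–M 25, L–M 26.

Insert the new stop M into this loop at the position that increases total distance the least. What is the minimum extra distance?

Insertion cost between consecutive stops i–j is d(i,M) + d(M,j) − d(i,j):
  between W and J: 21 + 17 − 28 = 10
  between J and B: 17 + 27 − 23 = 21
  between B and U: 27 + 31 − 25 = 33
  between U and V: 31 + 25 − 17 = 39
  between V and L: 25 + 26 − 6 = 45
  between L and W: 26 + 21 − 10 = 37
Cheapest insertion is between W and J, adding 10.
New total = 109 + 10 = 119.

+10 miles — insert M between W and J.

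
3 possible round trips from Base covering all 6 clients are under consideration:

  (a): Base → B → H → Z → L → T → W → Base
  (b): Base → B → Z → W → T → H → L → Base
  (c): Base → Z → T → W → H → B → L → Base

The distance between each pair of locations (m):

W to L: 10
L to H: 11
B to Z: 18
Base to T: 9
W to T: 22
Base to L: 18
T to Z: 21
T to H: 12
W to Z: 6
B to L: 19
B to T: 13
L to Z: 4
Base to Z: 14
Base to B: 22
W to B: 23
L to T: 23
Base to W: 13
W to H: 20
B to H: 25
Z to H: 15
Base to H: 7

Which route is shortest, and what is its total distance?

(a): 22 + 25 + 15 + 4 + 23 + 22 + 13 = 124
(b): 22 + 18 + 6 + 22 + 12 + 11 + 18 = 109
(c): 14 + 21 + 22 + 20 + 25 + 19 + 18 = 139

Shortest is (b), total 109 m.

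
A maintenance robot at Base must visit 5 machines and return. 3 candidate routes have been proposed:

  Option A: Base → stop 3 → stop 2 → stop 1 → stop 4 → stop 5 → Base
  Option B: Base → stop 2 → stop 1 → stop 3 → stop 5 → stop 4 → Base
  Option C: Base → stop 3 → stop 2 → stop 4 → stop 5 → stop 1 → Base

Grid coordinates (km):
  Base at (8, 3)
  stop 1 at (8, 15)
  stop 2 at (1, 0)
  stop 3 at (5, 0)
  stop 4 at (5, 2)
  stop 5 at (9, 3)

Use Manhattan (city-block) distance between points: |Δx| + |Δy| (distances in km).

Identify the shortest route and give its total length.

Option A: 6 + 4 + 22 + 16 + 5 + 1 = 54
Option B: 10 + 22 + 18 + 7 + 5 + 4 = 66
Option C: 6 + 4 + 6 + 5 + 13 + 12 = 46

Shortest is Option C, total 46 km.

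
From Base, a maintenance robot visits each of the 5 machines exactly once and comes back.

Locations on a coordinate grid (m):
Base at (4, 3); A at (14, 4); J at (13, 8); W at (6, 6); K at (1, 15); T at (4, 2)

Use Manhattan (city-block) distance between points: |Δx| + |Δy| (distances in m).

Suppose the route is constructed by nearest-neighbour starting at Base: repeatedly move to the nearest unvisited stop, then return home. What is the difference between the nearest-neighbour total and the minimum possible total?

From Base: T=1, W=5, A=11, J=14, K=15 → choose T (1).
From T: W=6, A=12, J=15, K=16 → choose W (6).
From W: J=9, A=10, K=14 → choose J (9).
From J: A=5, K=19 → choose A (5).
From A: K=24 → choose K (24).
NN route Base → T → W → J → A → K → Base costs 60.
Optimal: Base → A → J → W → K → T → Base costs 56 (by enumerating all 60 distinct tours).
Excess = 60 − 56 = 4.

Excess over optimum: 4 m.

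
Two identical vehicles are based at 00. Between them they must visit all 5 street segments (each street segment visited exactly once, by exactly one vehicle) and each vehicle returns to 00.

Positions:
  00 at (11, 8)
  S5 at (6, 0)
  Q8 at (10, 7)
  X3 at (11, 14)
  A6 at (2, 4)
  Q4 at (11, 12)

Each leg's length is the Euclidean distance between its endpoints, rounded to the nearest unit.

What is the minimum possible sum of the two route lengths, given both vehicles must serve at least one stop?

There are 2^4 − 1 = 15 ways to divide the 5 stops into two non-empty groups. For each, the best each vehicle can do is its own shortest tour through its group:
  {S5} + {Q8, X3, A6, Q4}: 18 + 29 = 47
  {Q8} + {S5, X3, A6, Q4}: 2 + 34 = 36
  {S5, Q8} + {X3, A6, Q4}: 18 + 29 = 47
  {X3} + {S5, Q8, A6, Q4}: 12 + 31 = 43
  {S5, X3} + {Q8, A6, Q4}: 30 + 26 = 56
  {Q8, X3} + {S5, A6, Q4}: 14 + 31 = 45
  … (15 splits in total)
Best: vehicle 1 00 → Q8 → 00 = 2; vehicle 2 00 → S5 → A6 → X3 → Q4 → 00 = 34; combined 36.

36 — the smallest possible combined total.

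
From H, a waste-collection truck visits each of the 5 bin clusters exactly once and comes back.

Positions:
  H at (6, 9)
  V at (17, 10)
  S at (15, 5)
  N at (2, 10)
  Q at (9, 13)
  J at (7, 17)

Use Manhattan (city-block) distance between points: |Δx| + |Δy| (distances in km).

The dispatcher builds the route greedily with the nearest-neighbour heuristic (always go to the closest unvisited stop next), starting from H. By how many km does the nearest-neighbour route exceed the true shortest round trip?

The nearest-neighbour route is 4 km longer than optimal.

H: N=5, Q=7, J=9, V=12, S=13 ⇒ N
N: Q=10, J=12, V=15, S=18 ⇒ Q
Q: J=6, V=11, S=14 ⇒ J
J: V=17, S=20 ⇒ V
V: S=7 ⇒ S
NN route H → N → Q → J → V → S → H costs 58.
Optimal: H → S → V → Q → J → N → H costs 54 (by enumerating all 60 distinct tours).
Excess = 58 − 54 = 4.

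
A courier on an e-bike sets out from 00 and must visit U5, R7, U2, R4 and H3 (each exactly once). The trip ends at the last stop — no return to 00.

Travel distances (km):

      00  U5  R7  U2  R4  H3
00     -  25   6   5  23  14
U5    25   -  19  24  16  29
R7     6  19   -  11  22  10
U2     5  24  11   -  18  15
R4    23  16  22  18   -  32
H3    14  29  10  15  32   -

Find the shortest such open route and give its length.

Minimum one-way distance = 65 km.

There are 5! = 120 possible orderings.
00 → U5 → R7 → U2 → R4 → H3: 25+19+11+18+32 = 105
00 → U5 → R7 → U2 → H3 → R4: 25+19+11+15+32 = 102
00 → U5 → R7 → R4 → U2 → H3: 25+19+22+18+15 = 99
00 → U5 → R7 → R4 → H3 → U2: 25+19+22+32+15 = 113
00 → U5 → R7 → H3 → U2 → R4: 25+19+10+15+18 = 87
00 → U5 → R7 → H3 → R4 → U2: 25+19+10+32+18 = 104
00 → U5 → U2 → R7 → R4 → H3: 25+24+11+22+32 = 114
00 → U5 → U2 → R7 → H3 → R4: 25+24+11+10+32 = 102
00 → U5 → U2 → R4 → R7 → H3: 25+24+18+22+10 = 99
00 → U5 → U2 → R4 → H3 → R7: 25+24+18+32+10 = 109
00 → U5 → U2 → H3 → R7 → R4: 25+24+15+10+22 = 96
00 → U5 → U2 → H3 → R4 → R7: 25+24+15+32+22 = 118
00 → U5 → R4 → R7 → U2 → H3: 25+16+22+11+15 = 89
00 → U5 → R4 → R7 → H3 → U2: 25+16+22+10+15 = 88
… (106 more)
00 → R7 → H3 → U2 → R4 → U5: 6+10+15+18+16 = 65  ← best
The minimum is 65.
One shortest path: 00 → R7 → H3 → U2 → R4 → U5.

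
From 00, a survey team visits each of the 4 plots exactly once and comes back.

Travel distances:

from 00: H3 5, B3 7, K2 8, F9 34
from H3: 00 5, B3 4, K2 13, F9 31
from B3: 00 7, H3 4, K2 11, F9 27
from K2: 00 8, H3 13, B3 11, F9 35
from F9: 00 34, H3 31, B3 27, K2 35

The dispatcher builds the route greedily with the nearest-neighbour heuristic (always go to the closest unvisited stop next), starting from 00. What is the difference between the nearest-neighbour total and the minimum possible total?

Excess over optimum: 10.

00: H3=5, B3=7, K2=8, F9=34 ⇒ H3
H3: B3=4, K2=13, F9=31 ⇒ B3
B3: K2=11, F9=27 ⇒ K2
K2: F9=35 ⇒ F9
NN route 00 → H3 → B3 → K2 → F9 → 00 costs 89.
Optimal: 00 → H3 → B3 → F9 → K2 → 00 costs 79 (by enumerating all 12 distinct tours).
Excess = 89 − 79 = 10.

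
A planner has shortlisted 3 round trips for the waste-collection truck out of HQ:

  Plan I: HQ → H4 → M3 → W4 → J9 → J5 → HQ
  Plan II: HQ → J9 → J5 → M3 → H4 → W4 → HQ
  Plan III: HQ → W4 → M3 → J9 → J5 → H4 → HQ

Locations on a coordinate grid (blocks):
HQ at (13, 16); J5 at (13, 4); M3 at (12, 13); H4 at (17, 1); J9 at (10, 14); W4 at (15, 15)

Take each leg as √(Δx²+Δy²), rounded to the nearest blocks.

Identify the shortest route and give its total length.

39 blocks — Plan III is the shortest.

Plan I: 16 + 13 + 4 + 5 + 10 + 12 = 60
Plan II: 4 + 10 + 9 + 13 + 14 + 2 = 52
Plan III: 2 + 4 + 2 + 10 + 5 + 16 = 39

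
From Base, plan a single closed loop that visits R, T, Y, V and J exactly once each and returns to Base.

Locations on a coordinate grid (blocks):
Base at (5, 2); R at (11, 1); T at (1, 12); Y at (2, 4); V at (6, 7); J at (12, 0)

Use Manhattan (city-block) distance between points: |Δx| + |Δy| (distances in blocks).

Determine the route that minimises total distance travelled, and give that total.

46 blocks — the shortest possible round trip.

With 5 stops there are 5!/2 = 60 distinct round trips (a route and its reverse cost the same).
Base → R → T → Y → V → J → Base: 7+21+9+7+13+9 = 66
Base → R → T → Y → J → V → Base: 7+21+9+14+13+6 = 70
Base → R → T → V → Y → J → Base: 7+21+10+7+14+9 = 68
Base → R → T → V → J → Y → Base: 7+21+10+13+14+5 = 70
Base → R → T → J → Y → V → Base: 7+21+23+14+7+6 = 78
Base → R → T → J → V → Y → Base: 7+21+23+13+7+5 = 76
Base → R → Y → T → V → J → Base: 7+12+9+10+13+9 = 60
Base → R → Y → T → J → V → Base: 7+12+9+23+13+6 = 70
Base → R → Y → V → T → J → Base: 7+12+7+10+23+9 = 68
Base → R → Y → V → J → T → Base: 7+12+7+13+23+14 = 76
Base → R → Y → J → T → V → Base: 7+12+14+23+10+6 = 72
Base → R → Y → J → V → T → Base: 7+12+14+13+10+14 = 70
Base → R → V → T → Y → J → Base: 7+11+10+9+14+9 = 60
Base → R → V → T → J → Y → Base: 7+11+10+23+14+5 = 70
… (46 more)
Base → R → J → V → T → Y → Base: 7+2+13+10+9+5 = 46  ← best
The minimum is 46.
One optimal route: Base → R → J → V → T → Y → Base (or its reverse).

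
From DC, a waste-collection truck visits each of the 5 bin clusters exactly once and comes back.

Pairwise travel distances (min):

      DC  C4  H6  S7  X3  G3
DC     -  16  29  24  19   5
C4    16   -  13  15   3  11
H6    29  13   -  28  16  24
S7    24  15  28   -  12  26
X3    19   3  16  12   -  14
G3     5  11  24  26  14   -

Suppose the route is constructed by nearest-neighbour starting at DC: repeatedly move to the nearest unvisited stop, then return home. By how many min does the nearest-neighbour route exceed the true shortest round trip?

The nearest-neighbour route is 7 min longer than optimal.

From DC: G3=5, C4=16, X3=19, S7=24, H6=29 → choose G3 (5).
From G3: C4=11, X3=14, H6=24, S7=26 → choose C4 (11).
From C4: X3=3, H6=13, S7=15 → choose X3 (3).
From X3: S7=12, H6=16 → choose S7 (12).
From S7: H6=28 → choose H6 (28).
NN route DC → G3 → C4 → X3 → S7 → H6 → DC costs 88.
Optimal: DC → S7 → X3 → C4 → H6 → G3 → DC costs 81 (by enumerating all 60 distinct tours).
Excess = 88 − 81 = 7.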